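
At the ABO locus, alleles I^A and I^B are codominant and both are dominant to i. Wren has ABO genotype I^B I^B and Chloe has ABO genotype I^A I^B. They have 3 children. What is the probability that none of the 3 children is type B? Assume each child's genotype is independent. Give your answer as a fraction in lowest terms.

ABO cross I^B I^B × I^A I^B → 1/2 B, 1/2 AB.
So P(type B) = 1/2 per child.
P(not type B) = 1/2 for one child; (1/2)^3 = 1/8.

1/8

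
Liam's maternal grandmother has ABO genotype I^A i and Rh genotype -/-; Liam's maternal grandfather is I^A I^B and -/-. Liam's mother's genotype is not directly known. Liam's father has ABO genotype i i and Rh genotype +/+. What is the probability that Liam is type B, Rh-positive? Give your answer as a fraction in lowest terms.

1/4

Liam's mother's ABO genotype from I^A i × I^A I^B: 1/4 I^A I^A, 1/4 I^A I^B, 1/4 I^A i, 1/4 I^B i.
Crossing each possibility with the father i i and summing P(type B): 1/4·0 + 1/4·1/2 + 1/4·0 + 1/4·1/2 = 1/4.
Similarly for Rh via the mother's Rh distribution: P(Rh+) = 1.
Independent loci: 1/4 × 1 = 1/4.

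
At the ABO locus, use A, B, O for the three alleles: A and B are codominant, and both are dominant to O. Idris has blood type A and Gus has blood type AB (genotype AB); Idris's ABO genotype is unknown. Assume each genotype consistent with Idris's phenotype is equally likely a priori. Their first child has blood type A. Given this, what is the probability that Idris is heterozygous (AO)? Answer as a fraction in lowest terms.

Possible genotypes: Idris ∈ {AA, AO}; Gus ∈ {AB}.
Weight each parental genotype pair by prior × P(type-A child):
  AA × AB: posterior weight 1/2.
  AO × AB: posterior weight 1/2.
Sum the posterior weight over pairs where Idris is AO: 1/2.

1/2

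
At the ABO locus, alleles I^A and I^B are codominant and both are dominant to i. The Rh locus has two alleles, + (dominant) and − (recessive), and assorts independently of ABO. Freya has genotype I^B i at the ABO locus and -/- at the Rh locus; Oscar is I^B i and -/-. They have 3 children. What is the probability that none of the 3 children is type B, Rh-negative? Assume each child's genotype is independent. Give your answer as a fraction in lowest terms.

1/64

ABO cross I^B i × I^B i → 1/4 O, 3/4 B.
Rh cross -/- × -/- → 1 Rh-; so P(type B, Rh-negative) = 3/4 × 1 = 3/4 per child.
P(not type B, Rh-negative) = 1/4 for one child; (1/4)^3 = 1/64.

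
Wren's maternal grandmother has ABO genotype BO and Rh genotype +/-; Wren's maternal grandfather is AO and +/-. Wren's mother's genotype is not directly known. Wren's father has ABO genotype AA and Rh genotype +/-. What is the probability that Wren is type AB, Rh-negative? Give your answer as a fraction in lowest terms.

Wren's mother's ABO genotype from BO × AO: 1/4 AB, 1/4 AO, 1/4 BO, 1/4 OO.
Crossing each possibility with the father AA and summing P(type AB): 1/4·1/2 + 1/4·0 + 1/4·1/2 + 1/4·0 = 1/4.
Similarly for Rh via the mother's Rh distribution: P(Rh-) = 1/4.
Independent loci: 1/4 × 1/4 = 1/16.

1/16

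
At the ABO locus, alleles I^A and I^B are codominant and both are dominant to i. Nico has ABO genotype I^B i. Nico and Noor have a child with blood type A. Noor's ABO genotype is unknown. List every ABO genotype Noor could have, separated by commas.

For each candidate genotype of Noor, check whether crossing it with I^B i can produce every observed child phenotype.
  I^A I^A → possible child types {A, AB} ✓
  I^A I^B → possible child types {A, B, AB} ✓
  I^A i → possible child types {O, A, B, AB} ✓
  I^B I^B → possible child types {B} ✗
  I^B i → possible child types {O, B} ✗
  i i → possible child types {O, B} ✗

I^A I^A, I^A I^B, I^A i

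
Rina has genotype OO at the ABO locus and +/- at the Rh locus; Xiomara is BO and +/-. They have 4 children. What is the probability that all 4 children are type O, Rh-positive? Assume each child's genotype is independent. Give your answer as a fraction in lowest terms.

ABO cross OO × BO → 1/2 O, 1/2 B.
Rh cross +/- × +/- → 3/4 Rh+, 1/4 Rh-; so P(type O, Rh-positive) = 1/2 × 3/4 = 3/8 per child.
All 4 independent: (3/8)^4 = 81/4096.

81/4096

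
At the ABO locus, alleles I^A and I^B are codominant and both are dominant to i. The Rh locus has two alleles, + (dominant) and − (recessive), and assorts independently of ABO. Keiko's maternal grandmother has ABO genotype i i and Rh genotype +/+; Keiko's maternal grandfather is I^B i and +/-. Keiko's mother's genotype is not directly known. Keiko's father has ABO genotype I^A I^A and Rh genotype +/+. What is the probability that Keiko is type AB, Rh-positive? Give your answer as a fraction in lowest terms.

Keiko's mother's ABO genotype from i i × I^B i: 1/2 I^B i, 1/2 i i.
Crossing each possibility with the father I^A I^A and summing P(type AB): 1/2·1/2 + 1/2·0 = 1/4.
Similarly for Rh via the mother's Rh distribution: P(Rh+) = 1.
Independent loci: 1/4 × 1 = 1/4.

1/4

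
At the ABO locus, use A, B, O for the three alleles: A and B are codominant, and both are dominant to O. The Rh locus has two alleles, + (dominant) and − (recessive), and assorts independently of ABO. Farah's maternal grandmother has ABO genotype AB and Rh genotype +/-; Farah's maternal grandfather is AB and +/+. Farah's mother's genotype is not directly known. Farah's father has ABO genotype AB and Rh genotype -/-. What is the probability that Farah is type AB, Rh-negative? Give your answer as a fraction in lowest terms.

Farah's mother's ABO genotype from AB × AB: 1/4 AA, 1/2 AB, 1/4 BB.
Crossing each possibility with the father AB and summing P(type AB): 1/4·1/2 + 1/2·1/2 + 1/4·1/2 = 1/2.
Similarly for Rh via the mother's Rh distribution: P(Rh-) = 1/4.
Independent loci: 1/2 × 1/4 = 1/8.

1/8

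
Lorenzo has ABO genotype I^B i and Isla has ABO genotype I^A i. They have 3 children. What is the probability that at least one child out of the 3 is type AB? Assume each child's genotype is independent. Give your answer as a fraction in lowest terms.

37/64

ABO cross I^B i × I^A i → 1/4 O, 1/4 A, 1/4 B, 1/4 AB.
So P(type AB) = 1/4 per child.
P(none) = (3/4)^3 = 27/64; P(at least one) = 1 − 27/64 = 37/64.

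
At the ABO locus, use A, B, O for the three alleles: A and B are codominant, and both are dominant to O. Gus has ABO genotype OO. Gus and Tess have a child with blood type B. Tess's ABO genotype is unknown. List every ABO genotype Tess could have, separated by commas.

AB, BB, BO

For each candidate genotype of Tess, check whether crossing it with OO can produce every observed child phenotype.
  AA → possible child types {A} ✗
  AB → possible child types {A, B} ✓
  AO → possible child types {O, A} ✗
  BB → possible child types {B} ✓
  BO → possible child types {O, B} ✓
  OO → possible child types {O} ✗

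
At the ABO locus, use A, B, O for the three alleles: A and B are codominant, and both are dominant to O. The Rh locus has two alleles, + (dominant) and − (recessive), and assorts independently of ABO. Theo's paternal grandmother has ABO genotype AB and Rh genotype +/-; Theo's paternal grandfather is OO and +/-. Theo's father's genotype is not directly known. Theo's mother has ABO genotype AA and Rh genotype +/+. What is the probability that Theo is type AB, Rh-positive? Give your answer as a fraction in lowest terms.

Theo's father's ABO genotype from AB × OO: 1/2 AO, 1/2 BO.
Crossing each possibility with the mother AA and summing P(type AB): 1/2·0 + 1/2·1/2 = 1/4.
Similarly for Rh via the father's Rh distribution: P(Rh+) = 1.
Independent loci: 1/4 × 1 = 1/4.

1/4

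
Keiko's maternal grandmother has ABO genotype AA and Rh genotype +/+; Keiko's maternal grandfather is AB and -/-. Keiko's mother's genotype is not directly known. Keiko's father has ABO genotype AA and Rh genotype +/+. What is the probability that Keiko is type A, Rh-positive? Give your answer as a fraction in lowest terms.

3/4

Keiko's mother's ABO genotype from AA × AB: 1/2 AA, 1/2 AB.
Crossing each possibility with the father AA and summing P(type A): 1/2·1 + 1/2·1/2 = 3/4.
Similarly for Rh via the mother's Rh distribution: P(Rh+) = 1.
Independent loci: 3/4 × 1 = 3/4.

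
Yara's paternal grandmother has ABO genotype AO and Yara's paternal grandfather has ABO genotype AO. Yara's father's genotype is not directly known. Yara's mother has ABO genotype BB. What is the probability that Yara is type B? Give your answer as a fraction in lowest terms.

Yara's father's ABO genotype from AO × AO: 1/4 AA, 1/2 AO, 1/4 OO.
Crossing each possibility with the mother BB and summing P(type B): 1/4·0 + 1/2·1/2 + 1/4·1 = 1/2.

1/2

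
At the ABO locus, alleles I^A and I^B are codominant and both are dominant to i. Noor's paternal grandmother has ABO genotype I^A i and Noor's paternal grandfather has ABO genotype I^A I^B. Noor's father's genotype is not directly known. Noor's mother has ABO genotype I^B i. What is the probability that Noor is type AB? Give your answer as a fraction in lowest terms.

1/4

Noor's father's ABO genotype from I^A i × I^A I^B: 1/4 I^A I^A, 1/4 I^A I^B, 1/4 I^A i, 1/4 I^B i.
Crossing each possibility with the mother I^B i and summing P(type AB): 1/4·1/2 + 1/4·1/4 + 1/4·1/4 + 1/4·0 = 1/4.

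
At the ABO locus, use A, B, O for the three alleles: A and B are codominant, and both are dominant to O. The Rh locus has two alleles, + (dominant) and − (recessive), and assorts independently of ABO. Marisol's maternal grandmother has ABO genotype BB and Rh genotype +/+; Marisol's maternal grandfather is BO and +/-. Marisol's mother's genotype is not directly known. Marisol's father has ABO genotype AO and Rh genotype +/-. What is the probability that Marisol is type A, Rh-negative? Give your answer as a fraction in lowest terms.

Marisol's mother's ABO genotype from BB × BO: 1/2 BB, 1/2 BO.
Crossing each possibility with the father AO and summing P(type A): 1/2·0 + 1/2·1/4 = 1/8.
Similarly for Rh via the mother's Rh distribution: P(Rh-) = 1/8.
Independent loci: 1/8 × 1/8 = 1/64.

1/64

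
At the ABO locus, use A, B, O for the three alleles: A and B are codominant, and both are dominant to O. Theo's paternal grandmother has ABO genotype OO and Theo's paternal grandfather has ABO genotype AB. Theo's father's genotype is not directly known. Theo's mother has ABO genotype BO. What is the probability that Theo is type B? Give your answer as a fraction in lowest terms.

Theo's father's ABO genotype from OO × AB: 1/2 AO, 1/2 BO.
Crossing each possibility with the mother BO and summing P(type B): 1/2·1/4 + 1/2·3/4 = 1/2.

1/2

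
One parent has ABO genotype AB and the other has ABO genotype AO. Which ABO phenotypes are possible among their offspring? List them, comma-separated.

A, B, AB

Gametes from AB × AO give offspring ABO genotypes AA, AB, AO, BO, i.e. phenotypes A, B, AB.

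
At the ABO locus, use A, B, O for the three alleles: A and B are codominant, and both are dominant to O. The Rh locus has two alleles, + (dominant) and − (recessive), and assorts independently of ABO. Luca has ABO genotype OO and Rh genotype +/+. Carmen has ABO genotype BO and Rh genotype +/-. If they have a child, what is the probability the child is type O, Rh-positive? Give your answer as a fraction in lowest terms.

1/2

ABO cross OO × BO → offspring phenotypes: 1/2 O, 1/2 B.
Rh cross +/+ × +/- → 1 Rh+.
Independent loci: P(type O, Rh-positive) = 1/2 × 1 = 1/2.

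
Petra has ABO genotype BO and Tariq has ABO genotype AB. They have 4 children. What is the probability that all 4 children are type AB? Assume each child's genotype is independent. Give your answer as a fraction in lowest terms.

ABO cross BO × AB → 1/4 A, 1/2 B, 1/4 AB.
So P(type AB) = 1/4 per child.
All 4 independent: (1/4)^4 = 1/256.

1/256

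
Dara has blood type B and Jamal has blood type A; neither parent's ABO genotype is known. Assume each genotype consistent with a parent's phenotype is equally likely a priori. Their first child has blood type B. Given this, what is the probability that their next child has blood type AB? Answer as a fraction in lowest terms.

Possible genotypes: Dara ∈ {BB, BO}; Jamal ∈ {AA, AO}.
Weight each parental genotype pair by prior × P(type-B child):
  BB × AO: posterior weight 2/3; P(next child type AB) = 1/2.
  BO × AO: posterior weight 1/3; P(next child type AB) = 1/4.
Weighted sum = 5/12.

5/12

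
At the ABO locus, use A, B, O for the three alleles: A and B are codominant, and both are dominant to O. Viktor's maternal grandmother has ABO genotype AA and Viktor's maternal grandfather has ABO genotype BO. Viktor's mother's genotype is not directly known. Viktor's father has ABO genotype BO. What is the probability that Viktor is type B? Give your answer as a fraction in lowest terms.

3/8

Viktor's mother's ABO genotype from AA × BO: 1/2 AB, 1/2 AO.
Crossing each possibility with the father BO and summing P(type B): 1/2·1/2 + 1/2·1/4 = 3/8.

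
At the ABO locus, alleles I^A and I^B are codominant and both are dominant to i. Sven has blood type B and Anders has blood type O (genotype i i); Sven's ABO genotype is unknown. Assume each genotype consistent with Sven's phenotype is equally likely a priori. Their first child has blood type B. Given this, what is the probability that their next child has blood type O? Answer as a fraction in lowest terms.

Possible genotypes: Sven ∈ {I^B I^B, I^B i}; Anders ∈ {i i}.
Weight each parental genotype pair by prior × P(type-B child):
  I^B I^B × i i: posterior weight 2/3; P(next child type O) = 0.
  I^B i × i i: posterior weight 1/3; P(next child type O) = 1/2.
Weighted sum = 1/6.

1/6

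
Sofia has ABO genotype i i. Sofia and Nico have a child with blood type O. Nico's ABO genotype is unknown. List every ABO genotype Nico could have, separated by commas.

For each candidate genotype of Nico, check whether crossing it with i i can produce every observed child phenotype.
  I^A I^A → possible child types {A} ✗
  I^A I^B → possible child types {A, B} ✗
  I^A i → possible child types {O, A} ✓
  I^B I^B → possible child types {B} ✗
  I^B i → possible child types {O, B} ✓
  i i → possible child types {O} ✓

I^A i, I^B i, i i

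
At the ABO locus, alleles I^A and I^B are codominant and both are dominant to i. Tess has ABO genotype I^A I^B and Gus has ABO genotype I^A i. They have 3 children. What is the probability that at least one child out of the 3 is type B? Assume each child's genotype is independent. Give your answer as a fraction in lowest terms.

37/64

ABO cross I^A I^B × I^A i → 1/2 A, 1/4 B, 1/4 AB.
So P(type B) = 1/4 per child.
P(none) = (3/4)^3 = 27/64; P(at least one) = 1 − 27/64 = 37/64.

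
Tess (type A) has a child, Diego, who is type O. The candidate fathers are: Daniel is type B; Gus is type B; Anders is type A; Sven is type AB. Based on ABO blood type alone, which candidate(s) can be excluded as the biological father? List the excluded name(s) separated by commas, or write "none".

A candidate is excluded only if no genotype consistent with his phenotype could produce a type O child with a type A mother.
Sven (type AB): no genotype consistent with that phenotype can produce a type-O child with a type-A mother.

Sven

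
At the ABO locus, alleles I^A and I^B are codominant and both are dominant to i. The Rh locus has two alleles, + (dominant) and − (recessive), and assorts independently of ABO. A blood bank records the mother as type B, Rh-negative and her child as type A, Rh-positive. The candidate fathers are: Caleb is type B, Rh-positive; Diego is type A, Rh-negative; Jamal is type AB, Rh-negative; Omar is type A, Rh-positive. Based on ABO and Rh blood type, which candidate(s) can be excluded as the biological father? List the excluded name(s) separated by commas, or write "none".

A candidate is excluded only if no genotype consistent with his phenotype could produce a type A, Rh-positive child with a type B, Rh-negative mother.
Caleb (type B, Rh+): no genotype consistent with that phenotype can produce a type-A Rh+ child with a type-B mother.
Diego (type A, Rh-): no genotype consistent with that phenotype can produce a type-A Rh+ child with a type-B mother.
Jamal (type AB, Rh-): no genotype consistent with that phenotype can produce a type-A Rh+ child with a type-B mother.

Caleb, Diego, Jamal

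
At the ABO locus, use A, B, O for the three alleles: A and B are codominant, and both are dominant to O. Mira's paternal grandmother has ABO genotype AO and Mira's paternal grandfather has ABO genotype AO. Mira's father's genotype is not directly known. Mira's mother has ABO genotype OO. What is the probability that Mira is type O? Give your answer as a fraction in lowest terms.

1/2

Mira's father's ABO genotype from AO × AO: 1/4 AA, 1/2 AO, 1/4 OO.
Crossing each possibility with the mother OO and summing P(type O): 1/4·0 + 1/2·1/2 + 1/4·1 = 1/2.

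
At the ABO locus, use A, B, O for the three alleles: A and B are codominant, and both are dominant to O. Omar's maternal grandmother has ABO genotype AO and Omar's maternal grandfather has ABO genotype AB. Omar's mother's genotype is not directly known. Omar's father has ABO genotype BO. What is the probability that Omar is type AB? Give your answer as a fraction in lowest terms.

1/4

Omar's mother's ABO genotype from AO × AB: 1/4 AA, 1/4 AB, 1/4 AO, 1/4 BO.
Crossing each possibility with the father BO and summing P(type AB): 1/4·1/2 + 1/4·1/4 + 1/4·1/4 + 1/4·0 = 1/4.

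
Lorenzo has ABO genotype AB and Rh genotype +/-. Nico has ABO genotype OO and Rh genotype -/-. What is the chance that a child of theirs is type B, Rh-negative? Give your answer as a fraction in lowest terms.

1/4

ABO cross AB × OO → offspring phenotypes: 1/2 A, 1/2 B.
Rh cross +/- × -/- → 1/2 Rh+, 1/2 Rh-.
Independent loci: P(type B, Rh-negative) = 1/2 × 1/2 = 1/4.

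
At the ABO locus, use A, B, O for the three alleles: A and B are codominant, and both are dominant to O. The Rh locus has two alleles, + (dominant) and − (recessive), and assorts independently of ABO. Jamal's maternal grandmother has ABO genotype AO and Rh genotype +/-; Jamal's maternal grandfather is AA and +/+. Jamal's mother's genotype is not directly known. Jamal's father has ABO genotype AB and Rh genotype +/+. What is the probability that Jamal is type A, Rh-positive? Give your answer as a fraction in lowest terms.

1/2

Jamal's mother's ABO genotype from AO × AA: 1/2 AA, 1/2 AO.
Crossing each possibility with the father AB and summing P(type A): 1/2·1/2 + 1/2·1/2 = 1/2.
Similarly for Rh via the mother's Rh distribution: P(Rh+) = 1.
Independent loci: 1/2 × 1 = 1/2.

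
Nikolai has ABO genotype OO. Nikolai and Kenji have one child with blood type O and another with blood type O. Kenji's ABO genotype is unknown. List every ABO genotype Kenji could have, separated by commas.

AO, BO, OO

For each candidate genotype of Kenji, check whether crossing it with OO can produce every observed child phenotype.
  AA → possible child types {A} ✗
  AB → possible child types {A, B} ✗
  AO → possible child types {O, A} ✓
  BB → possible child types {B} ✗
  BO → possible child types {O, B} ✓
  OO → possible child types {O} ✓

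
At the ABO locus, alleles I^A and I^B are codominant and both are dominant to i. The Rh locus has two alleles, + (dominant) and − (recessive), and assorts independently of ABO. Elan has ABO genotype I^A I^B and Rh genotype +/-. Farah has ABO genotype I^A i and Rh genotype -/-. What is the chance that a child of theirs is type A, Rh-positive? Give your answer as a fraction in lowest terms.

ABO cross I^A I^B × I^A i → offspring phenotypes: 1/2 A, 1/4 B, 1/4 AB.
Rh cross +/- × -/- → 1/2 Rh+, 1/2 Rh-.
Independent loci: P(type A, Rh-positive) = 1/2 × 1/2 = 1/4.

1/4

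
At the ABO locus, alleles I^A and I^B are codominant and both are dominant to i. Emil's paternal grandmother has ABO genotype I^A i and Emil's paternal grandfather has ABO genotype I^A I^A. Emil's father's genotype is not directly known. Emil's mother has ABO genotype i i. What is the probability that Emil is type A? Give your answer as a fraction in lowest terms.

Emil's father's ABO genotype from I^A i × I^A I^A: 1/2 I^A I^A, 1/2 I^A i.
Crossing each possibility with the mother i i and summing P(type A): 1/2·1 + 1/2·1/2 = 3/4.

3/4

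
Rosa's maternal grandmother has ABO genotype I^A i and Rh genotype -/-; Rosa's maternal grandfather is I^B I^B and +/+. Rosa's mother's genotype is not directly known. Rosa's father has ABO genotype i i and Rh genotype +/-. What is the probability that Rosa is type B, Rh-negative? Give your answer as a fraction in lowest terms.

1/8

Rosa's mother's ABO genotype from I^A i × I^B I^B: 1/2 I^A I^B, 1/2 I^B i.
Crossing each possibility with the father i i and summing P(type B): 1/2·1/2 + 1/2·1/2 = 1/2.
Similarly for Rh via the mother's Rh distribution: P(Rh-) = 1/4.
Independent loci: 1/2 × 1/4 = 1/8.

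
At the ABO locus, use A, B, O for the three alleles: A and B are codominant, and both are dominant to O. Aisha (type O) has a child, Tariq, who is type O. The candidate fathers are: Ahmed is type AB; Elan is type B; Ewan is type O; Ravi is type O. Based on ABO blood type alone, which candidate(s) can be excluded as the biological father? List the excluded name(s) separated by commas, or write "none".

A candidate is excluded only if no genotype consistent with his phenotype could produce a type O child with a type O mother.
Ahmed (type AB): no genotype consistent with that phenotype can produce a type-O child with a type-O mother.

Ahmed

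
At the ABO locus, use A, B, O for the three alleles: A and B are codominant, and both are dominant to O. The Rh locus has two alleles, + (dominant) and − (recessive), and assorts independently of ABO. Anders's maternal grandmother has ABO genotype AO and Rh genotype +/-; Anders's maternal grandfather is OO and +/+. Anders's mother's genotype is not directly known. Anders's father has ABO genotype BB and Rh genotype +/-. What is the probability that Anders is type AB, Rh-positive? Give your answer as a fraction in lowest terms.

Anders's mother's ABO genotype from AO × OO: 1/2 AO, 1/2 OO.
Crossing each possibility with the father BB and summing P(type AB): 1/2·1/2 + 1/2·0 = 1/4.
Similarly for Rh via the mother's Rh distribution: P(Rh+) = 7/8.
Independent loci: 1/4 × 7/8 = 7/32.

7/32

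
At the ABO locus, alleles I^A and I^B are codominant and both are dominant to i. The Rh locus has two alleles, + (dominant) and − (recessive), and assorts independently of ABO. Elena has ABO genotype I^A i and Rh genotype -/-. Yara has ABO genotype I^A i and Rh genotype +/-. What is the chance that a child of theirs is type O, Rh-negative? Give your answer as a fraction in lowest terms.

1/8

ABO cross I^A i × I^A i → offspring phenotypes: 1/4 O, 3/4 A.
Rh cross -/- × +/- → 1/2 Rh+, 1/2 Rh-.
Independent loci: P(type O, Rh-negative) = 1/4 × 1/2 = 1/8.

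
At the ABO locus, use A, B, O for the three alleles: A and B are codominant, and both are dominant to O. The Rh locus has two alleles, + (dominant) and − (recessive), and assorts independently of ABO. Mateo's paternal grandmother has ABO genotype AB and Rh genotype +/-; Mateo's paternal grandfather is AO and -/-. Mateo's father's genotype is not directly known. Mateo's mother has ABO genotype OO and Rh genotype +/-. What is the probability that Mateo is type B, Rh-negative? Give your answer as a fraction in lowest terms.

Mateo's father's ABO genotype from AB × AO: 1/4 AA, 1/4 AB, 1/4 AO, 1/4 BO.
Crossing each possibility with the mother OO and summing P(type B): 1/4·0 + 1/4·1/2 + 1/4·0 + 1/4·1/2 = 1/4.
Similarly for Rh via the father's Rh distribution: P(Rh-) = 3/8.
Independent loci: 1/4 × 3/8 = 3/32.

3/32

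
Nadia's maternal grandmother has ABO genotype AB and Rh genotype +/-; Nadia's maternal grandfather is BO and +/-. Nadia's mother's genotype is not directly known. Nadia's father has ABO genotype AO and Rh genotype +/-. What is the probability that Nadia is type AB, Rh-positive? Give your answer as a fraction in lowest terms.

Nadia's mother's ABO genotype from AB × BO: 1/4 AB, 1/4 AO, 1/4 BB, 1/4 BO.
Crossing each possibility with the father AO and summing P(type AB): 1/4·1/4 + 1/4·0 + 1/4·1/2 + 1/4·1/4 = 1/4.
Similarly for Rh via the mother's Rh distribution: P(Rh+) = 3/4.
Independent loci: 1/4 × 3/4 = 3/16.

3/16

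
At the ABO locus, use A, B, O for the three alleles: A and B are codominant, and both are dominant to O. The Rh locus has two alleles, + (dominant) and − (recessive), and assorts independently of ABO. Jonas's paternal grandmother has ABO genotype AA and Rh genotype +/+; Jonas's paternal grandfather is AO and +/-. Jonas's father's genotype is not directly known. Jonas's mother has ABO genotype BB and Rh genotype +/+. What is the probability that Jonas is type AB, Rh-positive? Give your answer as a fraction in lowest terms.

Jonas's father's ABO genotype from AA × AO: 1/2 AA, 1/2 AO.
Crossing each possibility with the mother BB and summing P(type AB): 1/2·1 + 1/2·1/2 = 3/4.
Similarly for Rh via the father's Rh distribution: P(Rh+) = 1.
Independent loci: 3/4 × 1 = 3/4.

3/4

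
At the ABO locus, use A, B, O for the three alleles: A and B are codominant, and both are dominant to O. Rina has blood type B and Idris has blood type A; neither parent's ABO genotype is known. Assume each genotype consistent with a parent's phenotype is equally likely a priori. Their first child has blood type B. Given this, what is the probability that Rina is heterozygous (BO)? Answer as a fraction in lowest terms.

Possible genotypes: Rina ∈ {BB, BO}; Idris ∈ {AA, AO}.
Weight each parental genotype pair by prior × P(type-B child):
  BB × AO: posterior weight 2/3.
  BO × AO: posterior weight 1/3.
Sum the posterior weight over pairs where Rina is BO: 1/3.

1/3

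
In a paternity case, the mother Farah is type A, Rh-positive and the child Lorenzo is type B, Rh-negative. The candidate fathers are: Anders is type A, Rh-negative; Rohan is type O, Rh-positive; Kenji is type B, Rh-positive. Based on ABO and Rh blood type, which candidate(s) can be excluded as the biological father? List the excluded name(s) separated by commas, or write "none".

A candidate is excluded only if no genotype consistent with his phenotype could produce a type B, Rh-negative child with a type A, Rh-positive mother.
Anders (type A, Rh-): no genotype consistent with that phenotype can produce a type-B Rh- child with a type-A mother.
Rohan (type O, Rh+): no genotype consistent with that phenotype can produce a type-B Rh- child with a type-A mother.

Anders, Rohan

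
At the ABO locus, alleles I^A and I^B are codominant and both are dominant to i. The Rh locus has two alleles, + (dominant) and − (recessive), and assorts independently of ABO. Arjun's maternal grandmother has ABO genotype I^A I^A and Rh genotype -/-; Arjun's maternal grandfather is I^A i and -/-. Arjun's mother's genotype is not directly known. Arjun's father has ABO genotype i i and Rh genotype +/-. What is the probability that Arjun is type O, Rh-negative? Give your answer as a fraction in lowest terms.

Arjun's mother's ABO genotype from I^A I^A × I^A i: 1/2 I^A I^A, 1/2 I^A i.
Crossing each possibility with the father i i and summing P(type O): 1/2·0 + 1/2·1/2 = 1/4.
Similarly for Rh via the mother's Rh distribution: P(Rh-) = 1/2.
Independent loci: 1/4 × 1/2 = 1/8.

1/8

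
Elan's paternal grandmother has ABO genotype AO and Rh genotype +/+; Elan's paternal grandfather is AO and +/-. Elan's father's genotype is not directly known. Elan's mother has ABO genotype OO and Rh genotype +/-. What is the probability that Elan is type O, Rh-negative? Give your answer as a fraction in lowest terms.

1/16

Elan's father's ABO genotype from AO × AO: 1/4 AA, 1/2 AO, 1/4 OO.
Crossing each possibility with the mother OO and summing P(type O): 1/4·0 + 1/2·1/2 + 1/4·1 = 1/2.
Similarly for Rh via the father's Rh distribution: P(Rh-) = 1/8.
Independent loci: 1/2 × 1/8 = 1/16.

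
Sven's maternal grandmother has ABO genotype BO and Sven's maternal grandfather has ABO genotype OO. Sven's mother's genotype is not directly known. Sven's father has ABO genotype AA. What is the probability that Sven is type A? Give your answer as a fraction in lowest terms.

Sven's mother's ABO genotype from BO × OO: 1/2 BO, 1/2 OO.
Crossing each possibility with the father AA and summing P(type A): 1/2·1/2 + 1/2·1 = 3/4.

3/4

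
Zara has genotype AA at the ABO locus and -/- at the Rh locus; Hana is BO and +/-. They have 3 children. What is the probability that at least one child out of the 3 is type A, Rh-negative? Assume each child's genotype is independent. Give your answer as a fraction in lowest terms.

37/64

ABO cross AA × BO → 1/2 A, 1/2 AB.
Rh cross -/- × +/- → 1/2 Rh+, 1/2 Rh-; so P(type A, Rh-negative) = 1/2 × 1/2 = 1/4 per child.
P(none) = (3/4)^3 = 27/64; P(at least one) = 1 − 27/64 = 37/64.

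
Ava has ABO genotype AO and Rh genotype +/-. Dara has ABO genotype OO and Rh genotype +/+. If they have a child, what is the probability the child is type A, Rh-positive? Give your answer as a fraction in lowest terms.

ABO cross AO × OO → offspring phenotypes: 1/2 O, 1/2 A.
Rh cross +/- × +/+ → 1 Rh+.
Independent loci: P(type A, Rh-positive) = 1/2 × 1 = 1/2.

1/2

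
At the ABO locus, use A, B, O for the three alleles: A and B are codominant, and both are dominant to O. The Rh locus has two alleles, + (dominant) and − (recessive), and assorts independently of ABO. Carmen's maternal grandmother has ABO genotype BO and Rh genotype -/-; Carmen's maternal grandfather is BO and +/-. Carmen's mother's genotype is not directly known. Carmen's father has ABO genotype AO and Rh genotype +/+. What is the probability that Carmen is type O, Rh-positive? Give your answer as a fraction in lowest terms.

1/4

Carmen's mother's ABO genotype from BO × BO: 1/4 BB, 1/2 BO, 1/4 OO.
Crossing each possibility with the father AO and summing P(type O): 1/4·0 + 1/2·1/4 + 1/4·1/2 = 1/4.
Similarly for Rh via the mother's Rh distribution: P(Rh+) = 1.
Independent loci: 1/4 × 1 = 1/4.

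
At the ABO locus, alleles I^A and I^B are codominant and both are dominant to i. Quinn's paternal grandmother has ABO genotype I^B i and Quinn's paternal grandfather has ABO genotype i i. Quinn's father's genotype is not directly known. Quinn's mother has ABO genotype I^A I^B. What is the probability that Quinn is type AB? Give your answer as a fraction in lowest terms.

1/8

Quinn's father's ABO genotype from I^B i × i i: 1/2 I^B i, 1/2 i i.
Crossing each possibility with the mother I^A I^B and summing P(type AB): 1/2·1/4 + 1/2·0 = 1/8.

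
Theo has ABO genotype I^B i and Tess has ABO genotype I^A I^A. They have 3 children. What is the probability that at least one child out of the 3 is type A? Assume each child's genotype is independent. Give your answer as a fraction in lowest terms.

7/8

ABO cross I^B i × I^A I^A → 1/2 A, 1/2 AB.
So P(type A) = 1/2 per child.
P(none) = (1/2)^3 = 1/8; P(at least one) = 1 − 1/8 = 7/8.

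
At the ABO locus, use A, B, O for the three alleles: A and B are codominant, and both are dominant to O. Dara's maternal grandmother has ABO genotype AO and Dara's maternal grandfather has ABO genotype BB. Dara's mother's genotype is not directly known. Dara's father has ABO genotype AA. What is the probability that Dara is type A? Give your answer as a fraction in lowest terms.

1/2

Dara's mother's ABO genotype from AO × BB: 1/2 AB, 1/2 BO.
Crossing each possibility with the father AA and summing P(type A): 1/2·1/2 + 1/2·1/2 = 1/2.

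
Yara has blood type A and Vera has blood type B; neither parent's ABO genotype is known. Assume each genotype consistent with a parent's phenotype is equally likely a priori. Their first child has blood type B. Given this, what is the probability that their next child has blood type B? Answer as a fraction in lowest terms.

Possible genotypes: Yara ∈ {I^A I^A, I^A i}; Vera ∈ {I^B I^B, I^B i}.
Weight each parental genotype pair by prior × P(type-B child):
  I^A i × I^B I^B: posterior weight 2/3; P(next child type B) = 1/2.
  I^A i × I^B i: posterior weight 1/3; P(next child type B) = 1/4.
Weighted sum = 5/12.

5/12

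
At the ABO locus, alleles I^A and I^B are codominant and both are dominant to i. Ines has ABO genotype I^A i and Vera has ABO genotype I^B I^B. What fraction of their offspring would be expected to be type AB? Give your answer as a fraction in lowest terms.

1/2

ABO cross I^A i × I^B I^B → offspring phenotypes: 1/2 B, 1/2 AB.
So P(type AB) = 1/2.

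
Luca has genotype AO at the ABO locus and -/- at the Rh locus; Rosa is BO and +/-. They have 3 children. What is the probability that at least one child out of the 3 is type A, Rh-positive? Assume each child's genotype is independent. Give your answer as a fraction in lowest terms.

ABO cross AO × BO → 1/4 O, 1/4 A, 1/4 B, 1/4 AB.
Rh cross -/- × +/- → 1/2 Rh+, 1/2 Rh-; so P(type A, Rh-positive) = 1/4 × 1/2 = 1/8 per child.
P(none) = (7/8)^3 = 343/512; P(at least one) = 1 − 343/512 = 169/512.

169/512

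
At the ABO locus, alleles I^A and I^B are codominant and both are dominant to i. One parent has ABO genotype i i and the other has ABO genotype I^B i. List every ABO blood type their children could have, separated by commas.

O, B

Gametes from i i × I^B i give offspring ABO genotypes I^B i, i i, i.e. phenotypes O, B.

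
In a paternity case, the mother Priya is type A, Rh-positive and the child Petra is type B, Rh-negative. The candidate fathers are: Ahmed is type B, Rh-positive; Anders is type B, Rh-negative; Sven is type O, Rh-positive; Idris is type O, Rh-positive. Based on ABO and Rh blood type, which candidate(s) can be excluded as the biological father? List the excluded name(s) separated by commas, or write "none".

A candidate is excluded only if no genotype consistent with his phenotype could produce a type B, Rh-negative child with a type A, Rh-positive mother.
Sven (type O, Rh+): no genotype consistent with that phenotype can produce a type-B Rh- child with a type-A mother.
Idris (type O, Rh+): no genotype consistent with that phenotype can produce a type-B Rh- child with a type-A mother.

Sven, Idris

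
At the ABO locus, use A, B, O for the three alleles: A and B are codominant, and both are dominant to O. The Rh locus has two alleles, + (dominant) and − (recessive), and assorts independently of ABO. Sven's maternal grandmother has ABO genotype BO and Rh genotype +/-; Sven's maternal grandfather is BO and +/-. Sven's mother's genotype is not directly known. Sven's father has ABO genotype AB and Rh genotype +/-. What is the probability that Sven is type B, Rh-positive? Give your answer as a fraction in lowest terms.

3/8

Sven's mother's ABO genotype from BO × BO: 1/4 BB, 1/2 BO, 1/4 OO.
Crossing each possibility with the father AB and summing P(type B): 1/4·1/2 + 1/2·1/2 + 1/4·1/2 = 1/2.
Similarly for Rh via the mother's Rh distribution: P(Rh+) = 3/4.
Independent loci: 1/2 × 3/4 = 3/8.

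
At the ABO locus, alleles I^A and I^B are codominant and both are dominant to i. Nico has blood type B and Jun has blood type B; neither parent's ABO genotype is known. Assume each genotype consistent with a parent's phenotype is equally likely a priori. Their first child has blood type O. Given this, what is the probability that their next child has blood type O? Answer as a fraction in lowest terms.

Possible genotypes: Nico ∈ {I^B I^B, I^B i}; Jun ∈ {I^B I^B, I^B i}.
Weight each parental genotype pair by prior × P(type-O child):
  I^B i × I^B i: posterior weight 1; P(next child type O) = 1/4.
Weighted sum = 1/4.

1/4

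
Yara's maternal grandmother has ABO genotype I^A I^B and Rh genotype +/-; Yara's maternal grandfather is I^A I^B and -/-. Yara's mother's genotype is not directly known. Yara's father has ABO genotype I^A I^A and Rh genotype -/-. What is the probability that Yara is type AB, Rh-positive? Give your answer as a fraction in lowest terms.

Yara's mother's ABO genotype from I^A I^B × I^A I^B: 1/4 I^A I^A, 1/2 I^A I^B, 1/4 I^B I^B.
Crossing each possibility with the father I^A I^A and summing P(type AB): 1/4·0 + 1/2·1/2 + 1/4·1 = 1/2.
Similarly for Rh via the mother's Rh distribution: P(Rh+) = 1/4.
Independent loci: 1/2 × 1/4 = 1/8.

1/8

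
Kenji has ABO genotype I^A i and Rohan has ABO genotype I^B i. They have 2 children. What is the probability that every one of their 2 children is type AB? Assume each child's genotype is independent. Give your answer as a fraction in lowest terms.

1/16

ABO cross I^A i × I^B i → 1/4 O, 1/4 A, 1/4 B, 1/4 AB.
So P(type AB) = 1/4 per child.
All 2 independent: (1/4)^2 = 1/16.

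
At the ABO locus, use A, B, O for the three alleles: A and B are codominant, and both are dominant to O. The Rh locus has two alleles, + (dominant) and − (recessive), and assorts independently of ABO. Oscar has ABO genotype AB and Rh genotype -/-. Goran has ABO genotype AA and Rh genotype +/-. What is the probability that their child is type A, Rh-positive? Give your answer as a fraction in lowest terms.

1/4

ABO cross AB × AA → offspring phenotypes: 1/2 A, 1/2 AB.
Rh cross -/- × +/- → 1/2 Rh+, 1/2 Rh-.
Independent loci: P(type A, Rh-positive) = 1/2 × 1/2 = 1/4.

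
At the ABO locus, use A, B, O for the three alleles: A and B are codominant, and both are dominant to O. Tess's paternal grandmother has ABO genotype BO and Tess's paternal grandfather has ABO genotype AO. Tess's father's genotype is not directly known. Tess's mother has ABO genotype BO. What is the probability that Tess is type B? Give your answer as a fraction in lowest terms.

1/2

Tess's father's ABO genotype from BO × AO: 1/4 AB, 1/4 AO, 1/4 BO, 1/4 OO.
Crossing each possibility with the mother BO and summing P(type B): 1/4·1/2 + 1/4·1/4 + 1/4·3/4 + 1/4·1/2 = 1/2.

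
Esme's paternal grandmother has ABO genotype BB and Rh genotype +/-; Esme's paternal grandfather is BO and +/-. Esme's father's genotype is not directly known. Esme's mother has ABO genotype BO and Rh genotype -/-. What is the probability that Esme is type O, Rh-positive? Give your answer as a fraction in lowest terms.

1/16

Esme's father's ABO genotype from BB × BO: 1/2 BB, 1/2 BO.
Crossing each possibility with the mother BO and summing P(type O): 1/2·0 + 1/2·1/4 = 1/8.
Similarly for Rh via the father's Rh distribution: P(Rh+) = 1/2.
Independent loci: 1/8 × 1/2 = 1/16.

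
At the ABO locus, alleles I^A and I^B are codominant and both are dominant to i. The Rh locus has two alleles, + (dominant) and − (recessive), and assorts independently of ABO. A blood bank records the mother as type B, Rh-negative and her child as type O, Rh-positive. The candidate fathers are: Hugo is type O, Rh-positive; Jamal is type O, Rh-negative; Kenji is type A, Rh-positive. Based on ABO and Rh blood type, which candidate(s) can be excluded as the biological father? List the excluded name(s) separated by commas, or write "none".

A candidate is excluded only if no genotype consistent with his phenotype could produce a type O, Rh-positive child with a type B, Rh-negative mother.
Jamal (type O, Rh-): no genotype consistent with that phenotype can produce a type-O Rh+ child with a type-B mother.

Jamal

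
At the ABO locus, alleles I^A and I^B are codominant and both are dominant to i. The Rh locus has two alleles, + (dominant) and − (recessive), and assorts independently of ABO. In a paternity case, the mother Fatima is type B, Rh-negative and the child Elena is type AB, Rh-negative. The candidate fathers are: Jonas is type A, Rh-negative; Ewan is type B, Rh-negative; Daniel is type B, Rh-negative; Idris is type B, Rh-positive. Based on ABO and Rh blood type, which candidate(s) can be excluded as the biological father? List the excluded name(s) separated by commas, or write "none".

A candidate is excluded only if no genotype consistent with his phenotype could produce a type AB, Rh-negative child with a type B, Rh-negative mother.
Ewan (type B, Rh-): no genotype consistent with that phenotype can produce a type-AB Rh- child with a type-B mother.
Daniel (type B, Rh-): no genotype consistent with that phenotype can produce a type-AB Rh- child with a type-B mother.
Idris (type B, Rh+): no genotype consistent with that phenotype can produce a type-AB Rh- child with a type-B mother.

Ewan, Daniel, Idris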